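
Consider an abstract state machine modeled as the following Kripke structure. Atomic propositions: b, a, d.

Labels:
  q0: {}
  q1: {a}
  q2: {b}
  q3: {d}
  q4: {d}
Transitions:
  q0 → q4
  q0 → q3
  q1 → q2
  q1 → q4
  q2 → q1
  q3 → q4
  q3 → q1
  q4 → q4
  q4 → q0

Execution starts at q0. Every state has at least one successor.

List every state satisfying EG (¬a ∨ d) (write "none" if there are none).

{q0, q3, q4}

States satisfying ¬a ∨ d: {q0, q2, q3, q4}.
States satisfying EG (¬a ∨ d): {q0, q3, q4}.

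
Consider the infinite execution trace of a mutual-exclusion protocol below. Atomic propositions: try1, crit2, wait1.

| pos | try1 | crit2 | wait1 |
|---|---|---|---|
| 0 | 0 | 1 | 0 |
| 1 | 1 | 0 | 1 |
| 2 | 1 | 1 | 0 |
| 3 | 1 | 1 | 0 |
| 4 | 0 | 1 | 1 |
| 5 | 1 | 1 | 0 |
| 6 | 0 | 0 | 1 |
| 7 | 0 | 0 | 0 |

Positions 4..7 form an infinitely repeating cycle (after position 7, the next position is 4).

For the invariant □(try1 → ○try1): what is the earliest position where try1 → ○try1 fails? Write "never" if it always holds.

3

Check try1 → ○try1 at each position in order: 0 ✓, 1 ✓, 2 ✓.
At position 3 the labels are {crit2, try1} and the next position 4 has {crit2, wait1}, so try1 → ○try1 is false there. This is the first violation.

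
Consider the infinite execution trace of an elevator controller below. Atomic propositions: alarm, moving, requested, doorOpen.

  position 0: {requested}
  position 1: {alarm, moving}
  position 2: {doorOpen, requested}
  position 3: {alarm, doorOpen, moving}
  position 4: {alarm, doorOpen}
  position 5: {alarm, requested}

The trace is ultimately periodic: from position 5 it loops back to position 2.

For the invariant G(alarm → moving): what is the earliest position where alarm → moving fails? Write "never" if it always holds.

Check alarm → moving at each position in order: 0 ✓, 1 ✓, 2 ✓, 3 ✓.
At position 4 the labels are {alarm, doorOpen}, so alarm → moving is false there. This is the first violation.

4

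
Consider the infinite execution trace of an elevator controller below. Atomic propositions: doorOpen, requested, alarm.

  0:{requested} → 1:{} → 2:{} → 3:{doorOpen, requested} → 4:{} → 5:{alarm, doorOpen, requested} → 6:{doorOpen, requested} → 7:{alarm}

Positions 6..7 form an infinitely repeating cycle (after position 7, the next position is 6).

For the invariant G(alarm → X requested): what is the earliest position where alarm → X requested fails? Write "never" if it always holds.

never

alarm → X requested holds at every position 0..7, and those are all the positions the trace ever visits, so the invariant G(alarm → X requested) is never violated.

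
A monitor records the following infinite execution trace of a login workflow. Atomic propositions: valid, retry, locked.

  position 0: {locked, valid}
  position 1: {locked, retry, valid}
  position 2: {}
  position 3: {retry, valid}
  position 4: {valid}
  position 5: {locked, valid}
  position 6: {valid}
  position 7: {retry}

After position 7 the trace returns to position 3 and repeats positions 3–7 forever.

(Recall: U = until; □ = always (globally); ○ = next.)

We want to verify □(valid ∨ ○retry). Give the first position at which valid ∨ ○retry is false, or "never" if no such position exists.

never

valid ∨ ○retry holds at every position 0..7, and those are all the positions the trace ever visits, so the invariant □(valid ∨ ○retry) is never violated.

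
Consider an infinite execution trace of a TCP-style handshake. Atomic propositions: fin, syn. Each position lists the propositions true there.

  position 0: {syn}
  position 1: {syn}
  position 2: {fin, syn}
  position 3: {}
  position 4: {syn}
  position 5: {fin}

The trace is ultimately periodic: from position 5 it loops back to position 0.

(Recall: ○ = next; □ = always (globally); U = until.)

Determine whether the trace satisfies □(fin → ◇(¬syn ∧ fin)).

fin → ◇(¬syn ∧ fin) holds at every position 0..5, and those are all positions ever visited, so □(fin → ◇(¬syn ∧ fin)) holds.
Positions where fin holds: 2, 5.
Check ◇(¬syn ∧ fin) at each: 2→ok, 5→ok.

Holds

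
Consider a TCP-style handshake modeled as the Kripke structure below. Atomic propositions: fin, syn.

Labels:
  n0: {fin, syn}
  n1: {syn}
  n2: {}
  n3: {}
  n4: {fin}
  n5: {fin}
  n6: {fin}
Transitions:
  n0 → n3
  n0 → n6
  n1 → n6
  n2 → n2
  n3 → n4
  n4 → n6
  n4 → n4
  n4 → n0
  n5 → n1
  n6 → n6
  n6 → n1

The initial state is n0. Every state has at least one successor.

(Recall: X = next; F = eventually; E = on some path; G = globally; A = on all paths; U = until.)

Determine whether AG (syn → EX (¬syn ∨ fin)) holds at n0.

Satisfied

States satisfying syn → EX (¬syn ∨ fin): {n0, n1, n2, n3, n4, n5, n6}.
States satisfying AG (syn → EX (¬syn ∨ fin)): {n0, n1, n2, n3, n4, n5, n6}.
Every state reachable from n0 satisfies syn → EX (¬syn ∨ fin).
n0 ∈ Sat(AG (syn → EX (¬syn ∨ fin))).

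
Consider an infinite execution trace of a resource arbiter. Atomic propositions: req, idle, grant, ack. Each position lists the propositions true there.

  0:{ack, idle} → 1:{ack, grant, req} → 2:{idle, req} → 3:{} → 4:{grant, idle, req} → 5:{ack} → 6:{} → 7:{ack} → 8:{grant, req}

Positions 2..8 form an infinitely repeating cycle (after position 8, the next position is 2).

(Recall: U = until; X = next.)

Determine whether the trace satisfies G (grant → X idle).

Violated

grant → X idle must hold at every position from 0 onward. It fails at position 4, so G (grant → X idle) is false.
Positions where grant holds: 1, 4, 8.
Check X idle at each: 1→ok, 4→fails, 8→ok.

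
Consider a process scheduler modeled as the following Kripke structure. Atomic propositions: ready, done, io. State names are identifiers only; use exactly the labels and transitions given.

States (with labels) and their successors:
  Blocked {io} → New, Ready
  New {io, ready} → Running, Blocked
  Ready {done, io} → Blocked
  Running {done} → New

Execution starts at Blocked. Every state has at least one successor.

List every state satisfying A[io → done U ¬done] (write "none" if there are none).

States satisfying io → done: {Ready, Running}.
States satisfying ¬done: {Blocked, New}.
States satisfying A[io → done U ¬done]: {Blocked, New, Ready, Running}.

{Blocked, New, Ready, Running}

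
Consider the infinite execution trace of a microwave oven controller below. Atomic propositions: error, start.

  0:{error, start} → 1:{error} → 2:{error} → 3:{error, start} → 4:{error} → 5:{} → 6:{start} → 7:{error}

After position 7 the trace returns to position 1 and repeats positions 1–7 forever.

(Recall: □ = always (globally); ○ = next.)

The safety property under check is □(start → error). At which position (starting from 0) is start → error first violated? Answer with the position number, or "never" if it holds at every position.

Check start → error at each position in order: 0 ✓, 1 ✓, 2 ✓, 3 ✓, 4 ✓, 5 ✓.
At position 6 the labels are {start}, so start → error is false there. This is the first violation.

6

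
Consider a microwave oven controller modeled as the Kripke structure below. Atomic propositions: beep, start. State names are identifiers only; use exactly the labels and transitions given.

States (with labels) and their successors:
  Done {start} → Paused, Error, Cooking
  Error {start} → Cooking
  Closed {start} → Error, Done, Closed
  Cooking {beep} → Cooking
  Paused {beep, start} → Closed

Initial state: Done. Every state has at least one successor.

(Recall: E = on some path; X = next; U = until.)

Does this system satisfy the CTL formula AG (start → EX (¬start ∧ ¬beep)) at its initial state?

Violated

States satisfying start → EX (¬start ∧ ¬beep): {Cooking}.
States satisfying AG (start → EX (¬start ∧ ¬beep)): {Cooking}.
Closed is reachable from Done and violates start → EX (¬start ∧ ¬beep), so AG fails at Done.
Done ∉ Sat(AG (start → EX (¬start ∧ ¬beep))).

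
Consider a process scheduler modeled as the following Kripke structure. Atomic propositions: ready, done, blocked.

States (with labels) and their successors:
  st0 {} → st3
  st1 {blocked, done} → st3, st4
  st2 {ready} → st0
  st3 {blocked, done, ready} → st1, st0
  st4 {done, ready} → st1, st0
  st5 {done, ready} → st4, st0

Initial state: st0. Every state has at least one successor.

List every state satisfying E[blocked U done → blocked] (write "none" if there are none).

States satisfying blocked: {st1, st3}.
States satisfying done → blocked: {st0, st1, st2, st3}.
States satisfying E[blocked U done → blocked]: {st0, st1, st2, st3}.

{st0, st1, st2, st3}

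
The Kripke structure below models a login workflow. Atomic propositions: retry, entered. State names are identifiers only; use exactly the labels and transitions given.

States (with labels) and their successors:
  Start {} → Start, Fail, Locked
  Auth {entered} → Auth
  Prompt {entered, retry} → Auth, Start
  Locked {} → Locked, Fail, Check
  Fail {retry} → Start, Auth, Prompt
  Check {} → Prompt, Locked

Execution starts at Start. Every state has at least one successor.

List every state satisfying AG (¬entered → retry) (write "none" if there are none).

States satisfying ¬entered → retry: {Auth, Prompt, Fail}.
States satisfying AG (¬entered → retry): {Auth}.

{Auth}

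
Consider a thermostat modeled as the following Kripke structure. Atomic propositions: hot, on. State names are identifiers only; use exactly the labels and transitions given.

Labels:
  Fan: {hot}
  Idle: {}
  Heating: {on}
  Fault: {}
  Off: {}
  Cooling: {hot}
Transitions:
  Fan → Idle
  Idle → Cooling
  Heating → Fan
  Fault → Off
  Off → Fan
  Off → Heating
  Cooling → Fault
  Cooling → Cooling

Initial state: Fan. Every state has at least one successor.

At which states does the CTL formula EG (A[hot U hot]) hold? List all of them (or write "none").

States satisfying A[hot U hot]: {Fan, Cooling}.
States satisfying EG (A[hot U hot]): {Cooling}.

{Cooling}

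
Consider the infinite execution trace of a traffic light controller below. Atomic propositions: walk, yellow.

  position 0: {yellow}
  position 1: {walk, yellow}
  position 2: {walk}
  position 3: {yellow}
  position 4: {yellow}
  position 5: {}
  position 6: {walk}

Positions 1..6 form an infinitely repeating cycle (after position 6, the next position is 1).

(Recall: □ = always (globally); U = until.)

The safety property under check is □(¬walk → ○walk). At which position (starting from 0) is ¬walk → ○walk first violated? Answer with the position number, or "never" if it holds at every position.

3

Check ¬walk → ○walk at each position in order: 0 ✓, 1 ✓, 2 ✓.
At position 3 the labels are {yellow} and the next position 4 has {yellow}, so ¬walk → ○walk is false there. This is the first violation.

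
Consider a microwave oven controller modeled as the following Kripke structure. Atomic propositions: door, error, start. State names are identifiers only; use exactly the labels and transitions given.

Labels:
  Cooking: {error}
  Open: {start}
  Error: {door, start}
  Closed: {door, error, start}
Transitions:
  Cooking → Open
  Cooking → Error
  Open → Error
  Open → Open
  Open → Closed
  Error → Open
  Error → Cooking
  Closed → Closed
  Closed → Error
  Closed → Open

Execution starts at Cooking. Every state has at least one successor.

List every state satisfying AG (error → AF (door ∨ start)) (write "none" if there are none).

{Cooking, Open, Error, Closed}

States satisfying error → AF (door ∨ start): {Cooking, Open, Error, Closed}.
States satisfying AG (error → AF (door ∨ start)): {Cooking, Open, Error, Closed}.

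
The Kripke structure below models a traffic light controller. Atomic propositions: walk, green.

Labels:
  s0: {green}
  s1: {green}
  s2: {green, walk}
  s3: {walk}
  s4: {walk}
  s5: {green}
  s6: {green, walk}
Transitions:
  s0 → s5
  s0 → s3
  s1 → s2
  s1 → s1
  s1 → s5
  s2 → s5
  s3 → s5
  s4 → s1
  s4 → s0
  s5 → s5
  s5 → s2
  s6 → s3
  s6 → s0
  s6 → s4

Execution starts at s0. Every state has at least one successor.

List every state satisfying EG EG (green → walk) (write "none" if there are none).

States satisfying EG (green → walk): ∅.
States satisfying EG EG (green → walk): ∅.

none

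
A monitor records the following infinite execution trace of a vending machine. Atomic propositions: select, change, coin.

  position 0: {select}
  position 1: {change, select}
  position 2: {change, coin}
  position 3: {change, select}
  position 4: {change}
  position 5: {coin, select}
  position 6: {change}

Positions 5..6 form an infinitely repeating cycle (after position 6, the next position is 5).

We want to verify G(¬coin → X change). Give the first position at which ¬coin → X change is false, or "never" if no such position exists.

4

Check ¬coin → X change at each position in order: 0 ✓, 1 ✓, 2 ✓, 3 ✓.
At position 4 the labels are {change} and the next position 5 has {coin, select}, so ¬coin → X change is false there. This is the first violation.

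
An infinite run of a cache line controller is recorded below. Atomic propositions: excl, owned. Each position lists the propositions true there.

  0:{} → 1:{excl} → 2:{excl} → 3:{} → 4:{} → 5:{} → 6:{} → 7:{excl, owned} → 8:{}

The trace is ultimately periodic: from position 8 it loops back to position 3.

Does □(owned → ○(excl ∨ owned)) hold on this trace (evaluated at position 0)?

No

owned → ○(excl ∨ owned) must hold at every position from 0 onward. It fails at position 7, so □(owned → ○(excl ∨ owned)) is false.
Positions where owned holds: 7.
Check ○(excl ∨ owned) at each: 7→fails.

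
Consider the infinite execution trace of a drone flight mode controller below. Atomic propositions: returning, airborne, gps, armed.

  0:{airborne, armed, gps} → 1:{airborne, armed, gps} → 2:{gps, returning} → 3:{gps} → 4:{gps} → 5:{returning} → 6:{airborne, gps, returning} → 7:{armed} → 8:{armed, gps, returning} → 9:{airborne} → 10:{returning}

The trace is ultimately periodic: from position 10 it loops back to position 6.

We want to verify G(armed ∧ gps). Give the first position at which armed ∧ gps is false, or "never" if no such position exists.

2

Check armed ∧ gps at each position in order: 0 ✓, 1 ✓.
At position 2 the labels are {gps, returning}, so armed ∧ gps is false there. This is the first violation.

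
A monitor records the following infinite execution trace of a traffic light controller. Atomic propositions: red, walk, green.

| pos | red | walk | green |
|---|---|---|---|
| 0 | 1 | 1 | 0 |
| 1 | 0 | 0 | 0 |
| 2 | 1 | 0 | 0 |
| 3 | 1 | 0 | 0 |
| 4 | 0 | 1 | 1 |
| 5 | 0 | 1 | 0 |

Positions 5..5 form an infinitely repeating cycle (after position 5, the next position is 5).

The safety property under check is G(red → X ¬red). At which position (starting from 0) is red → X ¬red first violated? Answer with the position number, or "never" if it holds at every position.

Check red → X ¬red at each position in order: 0 ✓, 1 ✓.
At position 2 the labels are {red} and the next position 3 has {red}, so red → X ¬red is false there. This is the first violation.

2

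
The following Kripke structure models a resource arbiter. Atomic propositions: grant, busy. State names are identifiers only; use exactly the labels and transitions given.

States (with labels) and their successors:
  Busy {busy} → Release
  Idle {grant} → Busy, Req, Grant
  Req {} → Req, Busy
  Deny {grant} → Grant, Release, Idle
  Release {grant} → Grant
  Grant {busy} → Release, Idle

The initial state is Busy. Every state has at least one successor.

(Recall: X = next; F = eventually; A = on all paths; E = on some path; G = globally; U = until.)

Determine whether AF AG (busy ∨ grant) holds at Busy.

No

States satisfying AG (busy ∨ grant): ∅.
States satisfying AF AG (busy ∨ grant): ∅.
There is a path from Busy along which AG (busy ∨ grant) never holds.
Busy ∉ Sat(AF AG (busy ∨ grant)).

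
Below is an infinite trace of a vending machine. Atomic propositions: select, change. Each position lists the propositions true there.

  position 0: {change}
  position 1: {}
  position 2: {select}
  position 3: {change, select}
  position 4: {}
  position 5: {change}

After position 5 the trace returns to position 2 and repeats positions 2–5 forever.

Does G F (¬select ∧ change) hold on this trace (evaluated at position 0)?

Holds

F (¬select ∧ change) holds at every position 0..5, and those are all positions ever visited, so G F (¬select ∧ change) holds.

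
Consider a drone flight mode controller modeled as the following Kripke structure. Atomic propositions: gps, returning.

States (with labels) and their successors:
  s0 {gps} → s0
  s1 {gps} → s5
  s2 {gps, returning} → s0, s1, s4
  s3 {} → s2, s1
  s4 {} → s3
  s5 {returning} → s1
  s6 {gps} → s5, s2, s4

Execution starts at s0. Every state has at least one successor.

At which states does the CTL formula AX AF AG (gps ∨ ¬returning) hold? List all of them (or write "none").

{s0}

States satisfying AF AG (gps ∨ ¬returning): {s0}.
States satisfying AX AF AG (gps ∨ ¬returning): {s0}.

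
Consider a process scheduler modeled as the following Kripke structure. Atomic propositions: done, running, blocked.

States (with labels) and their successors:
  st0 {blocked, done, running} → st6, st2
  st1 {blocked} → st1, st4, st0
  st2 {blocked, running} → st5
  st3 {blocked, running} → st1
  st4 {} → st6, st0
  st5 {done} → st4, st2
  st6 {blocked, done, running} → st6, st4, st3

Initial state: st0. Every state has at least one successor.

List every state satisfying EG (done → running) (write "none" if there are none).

{st0, st1, st3, st4, st6}

States satisfying done → running: {st0, st1, st2, st3, st4, st6}.
States satisfying EG (done → running): {st0, st1, st3, st4, st6}.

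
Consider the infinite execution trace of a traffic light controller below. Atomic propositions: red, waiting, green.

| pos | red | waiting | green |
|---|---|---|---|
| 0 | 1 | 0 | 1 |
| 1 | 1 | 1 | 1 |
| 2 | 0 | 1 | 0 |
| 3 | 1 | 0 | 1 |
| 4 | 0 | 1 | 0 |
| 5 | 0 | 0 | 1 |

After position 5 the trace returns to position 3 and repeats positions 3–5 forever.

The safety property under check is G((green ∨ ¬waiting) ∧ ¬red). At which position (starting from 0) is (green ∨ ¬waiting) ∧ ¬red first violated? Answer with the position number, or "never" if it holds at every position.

At position 0 the labels are {green, red}, so (green ∨ ¬waiting) ∧ ¬red is false there. This is the first violation.

0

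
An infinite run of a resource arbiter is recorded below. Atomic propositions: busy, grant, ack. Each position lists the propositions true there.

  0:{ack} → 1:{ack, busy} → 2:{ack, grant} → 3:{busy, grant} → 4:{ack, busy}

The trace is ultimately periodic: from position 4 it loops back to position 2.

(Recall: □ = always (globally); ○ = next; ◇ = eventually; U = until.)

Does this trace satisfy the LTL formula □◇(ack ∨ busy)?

Satisfied

◇(ack ∨ busy) holds at every position 0..4, and those are all positions ever visited, so □◇(ack ∨ busy) holds.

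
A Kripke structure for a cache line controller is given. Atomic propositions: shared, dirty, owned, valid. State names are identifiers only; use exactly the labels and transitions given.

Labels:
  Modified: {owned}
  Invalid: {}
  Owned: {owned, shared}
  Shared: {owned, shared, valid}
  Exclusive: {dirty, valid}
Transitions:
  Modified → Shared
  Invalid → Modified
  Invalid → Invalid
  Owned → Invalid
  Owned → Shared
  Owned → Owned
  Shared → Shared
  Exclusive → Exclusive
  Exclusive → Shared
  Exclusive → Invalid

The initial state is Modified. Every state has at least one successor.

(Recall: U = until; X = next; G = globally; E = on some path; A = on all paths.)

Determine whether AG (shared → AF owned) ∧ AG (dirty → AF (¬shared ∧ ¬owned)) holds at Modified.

States satisfying shared → AF owned: {Modified, Invalid, Owned, Shared, Exclusive}.
States satisfying AG (shared → AF owned): {Modified, Invalid, Owned, Shared, Exclusive}.
States satisfying dirty → AF (¬shared ∧ ¬owned): {Modified, Invalid, Owned, Shared, Exclusive}.
States satisfying AG (dirty → AF (¬shared ∧ ¬owned)): {Modified, Invalid, Owned, Shared, Exclusive}.
States satisfying AG (shared → AF owned) ∧ AG (dirty → AF (¬shared ∧ ¬owned)): {Modified, Invalid, Owned, Shared, Exclusive}.
Modified ∈ Sat(AG (shared → AF owned) ∧ AG (dirty → AF (¬shared ∧ ¬owned))).

Satisfied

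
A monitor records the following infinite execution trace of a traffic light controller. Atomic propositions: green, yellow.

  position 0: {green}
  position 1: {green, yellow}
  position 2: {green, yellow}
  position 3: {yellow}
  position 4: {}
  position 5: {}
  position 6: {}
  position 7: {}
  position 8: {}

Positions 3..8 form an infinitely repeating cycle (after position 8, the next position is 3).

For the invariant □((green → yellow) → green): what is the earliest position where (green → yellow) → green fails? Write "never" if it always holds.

Check (green → yellow) → green at each position in order: 0 ✓, 1 ✓, 2 ✓.
At position 3 the labels are {yellow}, so (green → yellow) → green is false there. This is the first violation.

3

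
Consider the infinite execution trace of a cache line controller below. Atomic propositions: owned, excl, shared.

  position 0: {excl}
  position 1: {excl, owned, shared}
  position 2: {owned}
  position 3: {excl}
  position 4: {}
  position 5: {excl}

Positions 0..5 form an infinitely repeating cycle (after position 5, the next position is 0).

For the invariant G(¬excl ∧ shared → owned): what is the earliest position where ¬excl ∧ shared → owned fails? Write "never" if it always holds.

never

¬excl ∧ shared → owned holds at every position 0..5, and those are all the positions the trace ever visits, so the invariant G(¬excl ∧ shared → owned) is never violated.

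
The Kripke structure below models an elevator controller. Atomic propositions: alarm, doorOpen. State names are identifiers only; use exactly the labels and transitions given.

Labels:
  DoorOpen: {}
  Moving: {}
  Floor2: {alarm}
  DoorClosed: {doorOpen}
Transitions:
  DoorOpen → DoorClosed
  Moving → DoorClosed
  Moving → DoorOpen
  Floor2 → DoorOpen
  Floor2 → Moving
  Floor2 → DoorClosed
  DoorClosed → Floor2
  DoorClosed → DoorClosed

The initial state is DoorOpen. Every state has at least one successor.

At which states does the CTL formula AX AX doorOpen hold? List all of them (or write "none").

none

States satisfying AX doorOpen: {DoorOpen}.
States satisfying AX AX doorOpen: ∅.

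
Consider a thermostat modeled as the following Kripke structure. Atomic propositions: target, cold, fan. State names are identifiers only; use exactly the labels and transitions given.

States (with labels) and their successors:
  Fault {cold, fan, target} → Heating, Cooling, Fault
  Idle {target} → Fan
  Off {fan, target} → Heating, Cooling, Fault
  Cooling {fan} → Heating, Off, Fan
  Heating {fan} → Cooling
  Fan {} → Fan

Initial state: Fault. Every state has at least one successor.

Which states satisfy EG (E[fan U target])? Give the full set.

{Fault, Off, Cooling, Heating}

States satisfying E[fan U target]: {Fault, Idle, Off, Cooling, Heating}.
States satisfying EG (E[fan U target]): {Fault, Off, Cooling, Heating}.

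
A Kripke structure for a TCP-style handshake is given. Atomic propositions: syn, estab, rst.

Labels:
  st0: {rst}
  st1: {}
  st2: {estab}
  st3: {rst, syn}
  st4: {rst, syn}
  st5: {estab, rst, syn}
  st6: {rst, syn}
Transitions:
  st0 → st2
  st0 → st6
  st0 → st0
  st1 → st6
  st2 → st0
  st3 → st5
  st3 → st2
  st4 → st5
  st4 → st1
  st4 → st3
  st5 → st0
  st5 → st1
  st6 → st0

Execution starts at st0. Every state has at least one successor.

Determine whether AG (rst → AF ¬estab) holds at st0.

Satisfied

States satisfying rst → AF ¬estab: {st0, st1, st2, st3, st4, st5, st6}.
States satisfying AG (rst → AF ¬estab): {st0, st1, st2, st3, st4, st5, st6}.
Every state reachable from st0 satisfies rst → AF ¬estab.
st0 ∈ Sat(AG (rst → AF ¬estab)).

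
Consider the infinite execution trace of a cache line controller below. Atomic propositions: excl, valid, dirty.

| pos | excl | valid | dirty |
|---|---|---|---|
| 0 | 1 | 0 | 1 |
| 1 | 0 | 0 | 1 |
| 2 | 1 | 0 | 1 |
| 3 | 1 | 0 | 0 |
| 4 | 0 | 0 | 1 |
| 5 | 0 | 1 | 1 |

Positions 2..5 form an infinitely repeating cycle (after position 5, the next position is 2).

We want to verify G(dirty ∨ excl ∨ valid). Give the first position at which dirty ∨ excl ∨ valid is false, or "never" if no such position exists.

dirty ∨ excl ∨ valid holds at every position 0..5, and those are all the positions the trace ever visits, so the invariant G(dirty ∨ excl ∨ valid) is never violated.

never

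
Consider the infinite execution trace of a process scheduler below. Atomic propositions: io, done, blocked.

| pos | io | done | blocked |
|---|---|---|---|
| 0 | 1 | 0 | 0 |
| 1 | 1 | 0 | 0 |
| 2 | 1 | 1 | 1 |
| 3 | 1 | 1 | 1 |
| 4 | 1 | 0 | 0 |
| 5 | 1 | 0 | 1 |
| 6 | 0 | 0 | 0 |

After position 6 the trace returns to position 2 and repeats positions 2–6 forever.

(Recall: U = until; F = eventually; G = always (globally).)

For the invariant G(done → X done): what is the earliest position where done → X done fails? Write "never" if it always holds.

Check done → X done at each position in order: 0 ✓, 1 ✓, 2 ✓.
At position 3 the labels are {blocked, done, io} and the next position 4 has {io}, so done → X done is false there. This is the first violation.

3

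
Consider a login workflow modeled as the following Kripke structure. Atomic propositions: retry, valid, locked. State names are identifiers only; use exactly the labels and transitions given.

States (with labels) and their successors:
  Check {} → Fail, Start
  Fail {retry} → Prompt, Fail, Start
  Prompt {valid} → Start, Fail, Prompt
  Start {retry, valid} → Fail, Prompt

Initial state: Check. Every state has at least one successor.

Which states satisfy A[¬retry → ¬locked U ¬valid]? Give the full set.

{Check, Fail}

States satisfying ¬retry → ¬locked: {Check, Fail, Prompt, Start}.
States satisfying ¬valid: {Check, Fail}.
States satisfying A[¬retry → ¬locked U ¬valid]: {Check, Fail}.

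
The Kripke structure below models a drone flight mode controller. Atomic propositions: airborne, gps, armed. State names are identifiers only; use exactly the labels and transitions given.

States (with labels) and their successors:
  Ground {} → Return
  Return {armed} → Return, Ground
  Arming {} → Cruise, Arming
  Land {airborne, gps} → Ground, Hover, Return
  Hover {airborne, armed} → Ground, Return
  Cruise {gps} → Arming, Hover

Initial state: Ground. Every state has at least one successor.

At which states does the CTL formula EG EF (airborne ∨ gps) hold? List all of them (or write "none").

States satisfying EF (airborne ∨ gps): {Arming, Land, Hover, Cruise}.
States satisfying EG EF (airborne ∨ gps): {Arming, Cruise}.

{Arming, Cruise}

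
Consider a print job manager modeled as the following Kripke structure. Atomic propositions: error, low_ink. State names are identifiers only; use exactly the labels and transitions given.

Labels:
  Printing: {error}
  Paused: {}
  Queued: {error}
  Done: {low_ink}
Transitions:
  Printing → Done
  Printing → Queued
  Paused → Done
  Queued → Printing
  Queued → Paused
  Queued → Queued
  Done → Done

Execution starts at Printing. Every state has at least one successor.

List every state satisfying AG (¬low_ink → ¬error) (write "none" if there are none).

{Paused, Done}

States satisfying ¬low_ink → ¬error: {Paused, Done}.
States satisfying AG (¬low_ink → ¬error): {Paused, Done}.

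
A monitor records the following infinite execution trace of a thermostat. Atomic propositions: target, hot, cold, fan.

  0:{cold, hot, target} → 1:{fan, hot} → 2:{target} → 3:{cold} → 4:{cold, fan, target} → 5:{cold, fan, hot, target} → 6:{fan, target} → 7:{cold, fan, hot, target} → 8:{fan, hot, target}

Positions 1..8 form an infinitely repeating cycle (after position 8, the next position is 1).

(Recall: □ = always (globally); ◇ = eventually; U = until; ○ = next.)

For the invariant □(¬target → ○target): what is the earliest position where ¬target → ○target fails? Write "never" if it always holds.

never

¬target → ○target holds at every position 0..8, and those are all the positions the trace ever visits, so the invariant □(¬target → ○target) is never violated.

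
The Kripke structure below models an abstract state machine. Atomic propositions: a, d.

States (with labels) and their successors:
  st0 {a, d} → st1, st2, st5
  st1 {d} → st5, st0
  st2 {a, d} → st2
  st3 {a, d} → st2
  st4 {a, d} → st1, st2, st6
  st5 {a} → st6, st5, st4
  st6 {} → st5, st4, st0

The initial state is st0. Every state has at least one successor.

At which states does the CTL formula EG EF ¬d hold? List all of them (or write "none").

States satisfying EF ¬d: {st0, st1, st4, st5, st6}.
States satisfying EG EF ¬d: {st0, st1, st4, st5, st6}.

{st0, st1, st4, st5, st6}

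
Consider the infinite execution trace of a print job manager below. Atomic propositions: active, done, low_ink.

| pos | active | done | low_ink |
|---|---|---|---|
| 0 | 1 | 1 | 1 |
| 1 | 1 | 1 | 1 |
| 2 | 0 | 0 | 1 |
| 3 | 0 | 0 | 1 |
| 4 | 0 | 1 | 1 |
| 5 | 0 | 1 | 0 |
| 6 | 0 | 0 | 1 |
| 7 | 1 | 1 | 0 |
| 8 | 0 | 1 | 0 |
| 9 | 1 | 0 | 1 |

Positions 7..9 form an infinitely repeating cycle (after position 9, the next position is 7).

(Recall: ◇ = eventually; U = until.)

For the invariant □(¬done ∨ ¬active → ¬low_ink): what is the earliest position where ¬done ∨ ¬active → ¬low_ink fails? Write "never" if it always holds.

Check ¬done ∨ ¬active → ¬low_ink at each position in order: 0 ✓, 1 ✓.
At position 2 the labels are {low_ink}, so ¬done ∨ ¬active → ¬low_ink is false there. This is the first violation.

2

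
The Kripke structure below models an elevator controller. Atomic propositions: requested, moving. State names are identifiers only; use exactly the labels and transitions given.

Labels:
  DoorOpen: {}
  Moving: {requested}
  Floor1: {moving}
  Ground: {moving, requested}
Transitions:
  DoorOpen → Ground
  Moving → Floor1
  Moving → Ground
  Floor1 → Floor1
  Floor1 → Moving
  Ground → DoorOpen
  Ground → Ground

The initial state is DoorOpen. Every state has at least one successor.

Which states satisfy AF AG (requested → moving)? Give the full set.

States satisfying AG (requested → moving): {DoorOpen, Ground}.
States satisfying AF AG (requested → moving): {DoorOpen, Ground}.

{DoorOpen, Ground}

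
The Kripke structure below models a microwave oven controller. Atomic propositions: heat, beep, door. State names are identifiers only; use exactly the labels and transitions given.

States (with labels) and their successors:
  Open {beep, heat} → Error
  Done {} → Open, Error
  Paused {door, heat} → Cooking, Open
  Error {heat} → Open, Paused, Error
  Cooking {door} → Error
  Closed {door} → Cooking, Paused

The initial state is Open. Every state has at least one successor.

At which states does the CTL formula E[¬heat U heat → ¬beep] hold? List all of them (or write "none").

States satisfying ¬heat: {Done, Cooking, Closed}.
States satisfying heat → ¬beep: {Done, Paused, Error, Cooking, Closed}.
States satisfying E[¬heat U heat → ¬beep]: {Done, Paused, Error, Cooking, Closed}.

{Done, Paused, Error, Cooking, Closed}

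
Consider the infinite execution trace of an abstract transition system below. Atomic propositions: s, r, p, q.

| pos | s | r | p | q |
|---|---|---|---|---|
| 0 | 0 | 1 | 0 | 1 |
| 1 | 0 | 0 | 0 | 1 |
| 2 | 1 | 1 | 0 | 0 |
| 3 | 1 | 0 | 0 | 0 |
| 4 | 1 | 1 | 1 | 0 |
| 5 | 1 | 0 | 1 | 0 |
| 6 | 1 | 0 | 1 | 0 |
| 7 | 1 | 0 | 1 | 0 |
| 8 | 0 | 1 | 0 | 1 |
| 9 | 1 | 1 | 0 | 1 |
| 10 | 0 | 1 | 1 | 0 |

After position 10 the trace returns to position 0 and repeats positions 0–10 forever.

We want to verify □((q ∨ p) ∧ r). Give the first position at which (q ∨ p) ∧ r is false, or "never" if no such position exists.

Check (q ∨ p) ∧ r at each position in order: 0 ✓.
At position 1 the labels are {q}, so (q ∨ p) ∧ r is false there. This is the first violation.

1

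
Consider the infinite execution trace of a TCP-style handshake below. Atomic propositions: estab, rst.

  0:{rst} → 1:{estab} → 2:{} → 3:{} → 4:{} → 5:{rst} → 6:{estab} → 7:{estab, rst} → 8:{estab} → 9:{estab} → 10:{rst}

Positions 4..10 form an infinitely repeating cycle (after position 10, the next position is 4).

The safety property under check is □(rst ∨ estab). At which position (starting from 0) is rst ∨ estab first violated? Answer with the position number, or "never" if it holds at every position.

2

Check rst ∨ estab at each position in order: 0 ✓, 1 ✓.
At position 2 the labels are {}, so rst ∨ estab is false there. This is the first violation.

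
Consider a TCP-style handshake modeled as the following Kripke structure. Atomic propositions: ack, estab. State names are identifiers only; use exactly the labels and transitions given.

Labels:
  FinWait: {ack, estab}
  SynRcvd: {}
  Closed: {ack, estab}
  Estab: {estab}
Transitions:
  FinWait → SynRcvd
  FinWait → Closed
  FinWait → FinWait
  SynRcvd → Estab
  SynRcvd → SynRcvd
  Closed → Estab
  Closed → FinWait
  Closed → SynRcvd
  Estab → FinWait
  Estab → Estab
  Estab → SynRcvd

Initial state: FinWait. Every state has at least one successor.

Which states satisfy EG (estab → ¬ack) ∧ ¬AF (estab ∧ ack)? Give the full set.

{SynRcvd, Estab}

States satisfying estab → ¬ack: {SynRcvd, Estab}.
States satisfying EG (estab → ¬ack): {SynRcvd, Estab}.
States satisfying estab ∧ ack: {FinWait, Closed}.
States satisfying AF (estab ∧ ack): {FinWait, Closed}.
States satisfying ¬AF (estab ∧ ack): {SynRcvd, Estab}.
States satisfying EG (estab → ¬ack) ∧ ¬AF (estab ∧ ack): {SynRcvd, Estab}.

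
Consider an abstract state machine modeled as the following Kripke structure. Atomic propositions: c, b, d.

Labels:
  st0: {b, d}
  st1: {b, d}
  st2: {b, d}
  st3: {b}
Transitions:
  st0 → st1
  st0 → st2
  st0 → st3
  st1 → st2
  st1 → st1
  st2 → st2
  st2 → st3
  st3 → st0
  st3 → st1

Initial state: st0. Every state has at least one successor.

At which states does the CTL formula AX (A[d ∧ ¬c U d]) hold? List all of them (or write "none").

{st1, st3}

States satisfying A[d ∧ ¬c U d]: {st0, st1, st2}.
States satisfying AX (A[d ∧ ¬c U d]): {st1, st3}.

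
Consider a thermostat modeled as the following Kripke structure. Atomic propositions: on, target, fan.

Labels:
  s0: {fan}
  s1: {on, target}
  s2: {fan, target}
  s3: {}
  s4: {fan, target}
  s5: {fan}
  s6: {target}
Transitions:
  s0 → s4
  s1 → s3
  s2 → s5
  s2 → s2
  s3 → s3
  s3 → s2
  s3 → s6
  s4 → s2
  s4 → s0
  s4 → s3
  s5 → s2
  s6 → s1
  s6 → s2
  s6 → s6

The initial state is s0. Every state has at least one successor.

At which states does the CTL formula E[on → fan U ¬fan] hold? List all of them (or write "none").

States satisfying on → fan: {s0, s2, s3, s4, s5, s6}.
States satisfying ¬fan: {s1, s3, s6}.
States satisfying E[on → fan U ¬fan]: {s0, s1, s3, s4, s6}.

{s0, s1, s3, s4, s6}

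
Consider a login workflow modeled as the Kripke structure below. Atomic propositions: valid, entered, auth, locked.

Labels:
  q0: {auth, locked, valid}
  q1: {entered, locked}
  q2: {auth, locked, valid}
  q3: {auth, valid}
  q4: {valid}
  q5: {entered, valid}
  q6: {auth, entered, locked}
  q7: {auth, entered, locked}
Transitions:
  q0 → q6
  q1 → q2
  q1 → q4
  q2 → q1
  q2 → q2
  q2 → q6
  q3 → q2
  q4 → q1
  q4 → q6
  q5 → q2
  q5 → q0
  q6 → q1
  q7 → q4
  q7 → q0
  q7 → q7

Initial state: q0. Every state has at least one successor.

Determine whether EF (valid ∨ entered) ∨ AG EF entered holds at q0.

States satisfying valid ∨ entered: {q0, q1, q2, q3, q4, q5, q6, q7}.
States satisfying EF (valid ∨ entered): {q0, q1, q2, q3, q4, q5, q6, q7}.
States satisfying EF entered: {q0, q1, q2, q3, q4, q5, q6, q7}.
States satisfying AG EF entered: {q0, q1, q2, q3, q4, q5, q6, q7}.
States satisfying EF (valid ∨ entered) ∨ AG EF entered: {q0, q1, q2, q3, q4, q5, q6, q7}.
q0 ∈ Sat(EF (valid ∨ entered) ∨ AG EF entered).

Holds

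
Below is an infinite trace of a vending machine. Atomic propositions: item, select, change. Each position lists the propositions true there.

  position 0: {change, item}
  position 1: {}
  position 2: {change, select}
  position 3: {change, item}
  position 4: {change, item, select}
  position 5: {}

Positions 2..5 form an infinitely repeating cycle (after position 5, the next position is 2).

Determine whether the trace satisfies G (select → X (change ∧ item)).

No

select → X (change ∧ item) must hold at every position from 0 onward. It fails at position 4, so G (select → X (change ∧ item)) is false.
Positions where select holds: 2, 4.
Check X (change ∧ item) at each: 2→ok, 4→fails.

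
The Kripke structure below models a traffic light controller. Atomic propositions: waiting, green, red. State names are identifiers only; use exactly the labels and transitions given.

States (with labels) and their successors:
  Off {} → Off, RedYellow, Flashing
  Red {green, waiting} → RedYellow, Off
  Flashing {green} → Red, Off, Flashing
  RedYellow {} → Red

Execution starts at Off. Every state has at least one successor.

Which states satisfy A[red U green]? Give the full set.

{Red, Flashing}

States satisfying red: ∅.
States satisfying green: {Red, Flashing}.
States satisfying A[red U green]: {Red, Flashing}.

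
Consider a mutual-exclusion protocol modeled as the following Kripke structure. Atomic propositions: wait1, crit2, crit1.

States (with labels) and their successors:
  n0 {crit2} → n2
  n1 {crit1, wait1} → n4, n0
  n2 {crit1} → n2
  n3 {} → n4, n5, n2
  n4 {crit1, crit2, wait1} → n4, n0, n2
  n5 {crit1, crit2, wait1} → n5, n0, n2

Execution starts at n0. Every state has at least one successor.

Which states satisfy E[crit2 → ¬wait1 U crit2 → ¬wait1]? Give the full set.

States satisfying crit2 → ¬wait1: {n0, n1, n2, n3}.
States satisfying E[crit2 → ¬wait1 U crit2 → ¬wait1]: {n0, n1, n2, n3}.

{n0, n1, n2, n3}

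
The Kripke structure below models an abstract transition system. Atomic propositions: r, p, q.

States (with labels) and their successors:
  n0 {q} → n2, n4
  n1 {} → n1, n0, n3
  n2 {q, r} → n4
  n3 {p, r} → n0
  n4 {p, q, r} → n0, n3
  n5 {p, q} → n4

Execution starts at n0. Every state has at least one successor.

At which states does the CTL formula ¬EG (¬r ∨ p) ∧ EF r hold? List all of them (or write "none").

{n2}

States satisfying ¬r ∨ p: {n0, n1, n3, n4, n5}.
States satisfying EG (¬r ∨ p): {n0, n1, n3, n4, n5}.
States satisfying ¬EG (¬r ∨ p): {n2}.
States satisfying r: {n2, n3, n4}.
States satisfying EF r: {n0, n1, n2, n3, n4, n5}.
States satisfying ¬EG (¬r ∨ p) ∧ EF r: {n2}.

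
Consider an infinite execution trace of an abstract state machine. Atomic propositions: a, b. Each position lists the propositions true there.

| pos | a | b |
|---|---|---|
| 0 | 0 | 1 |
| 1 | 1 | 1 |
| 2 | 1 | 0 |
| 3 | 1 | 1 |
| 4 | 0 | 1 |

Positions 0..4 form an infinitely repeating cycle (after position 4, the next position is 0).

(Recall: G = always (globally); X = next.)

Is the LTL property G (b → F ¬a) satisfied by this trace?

b → F ¬a holds at every position 0..4, and those are all positions ever visited, so G (b → F ¬a) holds.
Positions where b holds: 0, 1, 3, 4.
Check F ¬a at each: 0→ok, 1→ok, 3→ok, 4→ok.

Holds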